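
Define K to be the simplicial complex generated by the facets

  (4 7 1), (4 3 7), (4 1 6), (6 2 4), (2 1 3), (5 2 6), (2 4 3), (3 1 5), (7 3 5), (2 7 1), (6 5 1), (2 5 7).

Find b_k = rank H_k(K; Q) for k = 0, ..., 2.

Order the vertices as 1 < 2 < 3 < 4 < 5 < 6 < 7. Listing each simplex with vertices in this order, K has dimension 2 with simplices:

  0-simplices (7): [1], [2], [3], [4], [5], [6], [7]
  1-simplices (18): [1,2], [1,3], [1,4], [1,5], [1,6], [1,7], [2,3], [2,4], [2,5], [2,6], [2,7], [3,4], [3,5], [3,7], [4,6], [4,7], [5,6], [5,7]
  2-simplices (12): [1,2,3], [1,2,7], [1,3,5], [1,4,6], [1,4,7], [1,5,6], [2,3,4], [2,4,6], [2,5,6], [2,5,7], [3,4,7], [3,5,7]

so the chain groups are C_0 ≅ Z^7, C_1 ≅ Z^18, C_2 ≅ Z^12.

Boundary ∂_1: C_1 → C_0 is given by ∂[p,q] = [q] − [p].
The 7×18 boundary matrix has rank 6 and Smith normal form diag(1,1,1,1,1,1).

Boundary ∂_2: C_2 → C_1 sends each 2-simplex [p,q,r] to [q,r] − [p,r] + [p,q]. For instance
  ∂[1,2,3] = [2,3] − [1,3] + [1,2],
  ∂[1,3,5] = [3,5] − [1,5] + [1,3].
The 18×12 boundary matrix has rank 12 and Smith normal form diag(1,1,1,1,1,1,1,1,1,1,1,2).

Computing H_k = (kernel of ∂_k) / (image of ∂_{k+1}):

  H_0: rank C_0 − rank ∂_1 = 7 − 6 = 1, and the invariant factors of ∂_1 are all 1, so H_0 ≅ Z.
  H_1: rank ker ∂_1 − rank ∂_2 = (18 − 6) − 12 = 0, and ∂_2 has invariant factor 2 > 1, so H_1 ≅ Z/2.
  H_2: rank ker ∂_2 − rank ∂_3 = (12 − 12) − 0 = 0, and there is no ∂_3, so H_2 ≅ 0.

As a check, the Euler characteristic is 7 − 18 + 12 = 1, which agrees with 1 − 0 + 0 = 1.
(K is a triangulation of the real projective plane RP^2.)

Hence the Betti numbers are b_0 = 1, b_1 = 0, b_2 = 0.

b_0 = 1, b_1 = 0, b_2 = 0.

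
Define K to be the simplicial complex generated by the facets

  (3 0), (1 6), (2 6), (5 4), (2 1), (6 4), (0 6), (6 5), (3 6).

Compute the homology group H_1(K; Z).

H_1 = Z^3.

Take the total order 0 < 1 < 2 < 3 < 4 < 5 < 6 on the vertex set. Then K (dimension 1) consists of the simplices:

  0-simplices (7): [0], [1], [2], [3], [4], [5], [6]
  1-simplices (9): [0,3], [0,6], [1,2], [1,6], [2,6], [3,6], [4,5], [4,6], [5,6]

so the chain groups are C_0 ≅ Z^7, C_1 ≅ Z^9.

The boundary map ∂_1: C_1 → C_0 sends each edge [p,q] (with p < q) to q − p.
The 7×9 boundary matrix has rank 6 and Smith normal form diag(1,1,1,1,1,1).

Computing H_k = (kernel of ∂_k) / (image of ∂_{k+1}):

  H_1: rank ker ∂_1 − rank ∂_2 = (9 − 6) − 0 = 3, and there is no ∂_2, so H_1 = Z^3.

(K is a triangulation of a wedge of 3 circles.)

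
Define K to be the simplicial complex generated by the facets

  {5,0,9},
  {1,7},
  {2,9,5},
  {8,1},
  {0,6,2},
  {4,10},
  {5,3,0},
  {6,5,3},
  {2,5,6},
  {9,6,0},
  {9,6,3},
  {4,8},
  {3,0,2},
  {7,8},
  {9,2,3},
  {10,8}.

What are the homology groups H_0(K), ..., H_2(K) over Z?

H_0 = Z^2,  H_1 = Z^2 ⊕ Z/2,  H_2 = 0.

K has 11 vertices, 21 edges, 10 triangles.
rank ∂_0 = 0, rank ∂_1 = 9 ⇒ b_0 = 11 − 0 − 9 = 2; all invariant factors of ∂_1 are 1 so no torsion. So H_0 ≅ Z^2.
rank ∂_1 = 9, rank ∂_2 = 10 ⇒ b_1 = 21 − 9 − 10 = 2; ∂_2 has invariant factor(s) [2] giving torsion. So H_1 ≅ Z^2 ⊕ Z/2.
rank ∂_2 = 10, rank ∂_3 = 0 ⇒ b_2 = 10 − 10 − 0 = 0. So H_2 ≅ 0.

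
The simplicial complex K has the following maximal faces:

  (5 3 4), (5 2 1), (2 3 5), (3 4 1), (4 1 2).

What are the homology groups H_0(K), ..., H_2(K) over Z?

Take the total order 1 < 2 < 3 < 4 < 5 on the vertex set. Then K (dimension 2) consists of the simplices:

  0-simplices (5): [1], [2], [3], [4], [5]
  1-simplices (10): [1,2], [1,3], [1,4], [1,5], [2,3], [2,4], [2,5], [3,4], [3,5], [4,5]
  2-simplices (5): [1,2,4], [1,2,5], [1,3,4], [2,3,5], [3,4,5]

giving chain groups C_0 ≅ Z^5, C_1 ≅ Z^10, C_2 ≅ Z^5.

∂_1: C_1 → C_0 sends each edge [p,q] (with p < q) to q − p. For instance
  ∂[3,5] = [5] − [3].
The 5×10 boundary matrix has rank 4 and Smith normal form diag(1,1,1,1).

Boundary ∂_2: C_2 → C_1 acts by ∂[p,q,r] = [q,r] − [p,r] + [p,q]. For instance
  ∂[1,2,4] = [2,4] − [1,4] + [1,2],
  ∂[2,3,5] = [3,5] − [2,5] + [2,3].
This gives a 10×5 integer matrix of rank 5; reducing to Smith normal form yields diagonal entries (1,1,1,1,1).

From H_k ≅ ker(∂_k) / im(∂_{k+1}) we obtain:

  H_0: rank C_0 − rank ∂_1 = 5 − 4 = 1, and the invariant factors of ∂_1 are all 1, so H_0 ≅ Z.
  H_1: rank ker ∂_1 − rank ∂_2 = (10 − 4) − 5 = 1, and the invariant factors of ∂_2 are all 1, so H_1 ≅ Z.
  H_2: rank ker ∂_2 − rank ∂_3 = (5 − 5) − 0 = 0, and there is no ∂_3, so H_2 ≅ 0.

As a check, the Euler characteristic is 5 − 10 + 5 = 0, which agrees with 1 − 1 + 0 = 0.

H_0 = Z,  H_1 = Z,  H_2 = 0.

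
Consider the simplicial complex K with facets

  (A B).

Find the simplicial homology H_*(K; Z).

Order the vertices as A < B. Listing each simplex with vertices in this order, K has dimension 1 with simplices:

  0-simplices (2): A, B
  1-simplices (1): AB

Hence C_0 ≅ Z^2, C_1 ≅ Z^1.

Boundary ∂_1: C_1 → C_0 is given by ∂[p,q] = [q] − [p].
As a 2×1 matrix over Z this has rank 1, with invariant factors (1).

Now H_k = ker ∂_k / im ∂_{k+1}, so:

  H_0: rank C_0 − rank ∂_1 = 2 − 1 = 1, and the invariant factors of ∂_1 are all 1, so H_0 = Z.
  H_1: rank ker ∂_1 − rank ∂_2 = (1 − 1) − 0 = 0, and there is no ∂_2, so H_1 = 0.

H_0 ≅ Z,  H_1 = 0.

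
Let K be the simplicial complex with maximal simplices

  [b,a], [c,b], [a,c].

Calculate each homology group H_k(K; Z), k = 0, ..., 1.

K has 3 vertices, 3 edges.
rank ∂_0 = 0, rank ∂_1 = 2 ⇒ b_0 = 3 − 0 − 2 = 1; all invariant factors of ∂_1 are 1 so no torsion. So H_0 ≅ Z.
rank ∂_1 = 2, rank ∂_2 = 0 ⇒ b_1 = 3 − 2 − 0 = 1. So H_1 ≅ Z.

H_0 ≅ Z,  H_1 ≅ Z.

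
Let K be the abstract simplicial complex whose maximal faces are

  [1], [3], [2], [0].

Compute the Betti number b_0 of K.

K has 4 vertices.
rank ∂_0 = 0, rank ∂_1 = 0 ⇒ b_0 = 4 − 0 − 0 = 4. So H_0 = Z^4.

b_0 = 4.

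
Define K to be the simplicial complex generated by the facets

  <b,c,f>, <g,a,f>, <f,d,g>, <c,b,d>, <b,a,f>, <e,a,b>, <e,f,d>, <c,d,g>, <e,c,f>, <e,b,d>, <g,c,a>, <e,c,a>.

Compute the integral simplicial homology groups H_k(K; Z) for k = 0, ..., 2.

H_0 ≅ Z,  H_1 ≅ Z/2,  H_2 = 0.

K has 7 vertices, 18 edges, 12 triangles.
rank ∂_0 = 0, rank ∂_1 = 6 ⇒ b_0 = 7 − 0 − 6 = 1; all invariant factors of ∂_1 are 1 so no torsion. So H_0 ≅ Z.
rank ∂_1 = 6, rank ∂_2 = 12 ⇒ b_1 = 18 − 6 − 12 = 0; ∂_2 has invariant factor(s) [2] giving torsion. So H_1 ≅ Z/2.
rank ∂_2 = 12, rank ∂_3 = 0 ⇒ b_2 = 12 − 12 − 0 = 0. So H_2 ≅ 0.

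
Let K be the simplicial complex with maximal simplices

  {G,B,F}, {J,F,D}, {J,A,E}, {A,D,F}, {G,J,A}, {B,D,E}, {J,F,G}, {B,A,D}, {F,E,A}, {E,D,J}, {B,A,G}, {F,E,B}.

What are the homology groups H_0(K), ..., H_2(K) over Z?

H_0 ≅ Z,  H_1 ≅ Z/2,  H_2 = 0.

Take the total order A < B < D < E < F < G < J on the vertex set. Then K (dimension 2) consists of the simplices:

  0-simplices (7): A, B, D, E, F, G, J
  1-simplices (18): AB, AD, AE, AF, AG, AJ, BD, BE, BF, BG, DE, DF, DJ, EF, EJ, FG, FJ, GJ
  2-simplices (12): ABD, ABG, ADF, AEF, AEJ, AGJ, BDE, BEF, BFG, DEJ, DFJ, FGJ

Hence C_0 ≅ Z^7, C_1 ≅ Z^18, C_2 ≅ Z^12.

The boundary map ∂_1: C_1 → C_0 is given by ∂[p,q] = [q] − [p]. For instance
  ∂EJ = J − E.
As a 7×18 matrix over Z this has rank 6, with invariant factors (1,1,1,1,1,1).

Boundary ∂_2: C_2 → C_1 acts by ∂[p,q,r] = [q,r] − [p,r] + [p,q]. For instance
  ∂ABD = BD − AD + AB,
  ∂BEF = EF − BF + BE.
As a 18×12 matrix over Z this has rank 12, with invariant factors (1,1,1,1,1,1,1,1,1,1,1,2).

Reading off H_k = ker ∂_k / im ∂_{k+1}:

  H_0: rank C_0 − rank ∂_1 = 7 − 6 = 1, and the invariant factors of ∂_1 are all 1, so H_0 = Z.
  H_1: rank ker ∂_1 − rank ∂_2 = (18 − 6) − 12 = 0, and ∂_2 has invariant factor 2 > 1, so H_1 = Z/2.
  H_2: rank ker ∂_2 − rank ∂_3 = (12 − 12) − 0 = 0, and there is no ∂_3, so H_2 = 0.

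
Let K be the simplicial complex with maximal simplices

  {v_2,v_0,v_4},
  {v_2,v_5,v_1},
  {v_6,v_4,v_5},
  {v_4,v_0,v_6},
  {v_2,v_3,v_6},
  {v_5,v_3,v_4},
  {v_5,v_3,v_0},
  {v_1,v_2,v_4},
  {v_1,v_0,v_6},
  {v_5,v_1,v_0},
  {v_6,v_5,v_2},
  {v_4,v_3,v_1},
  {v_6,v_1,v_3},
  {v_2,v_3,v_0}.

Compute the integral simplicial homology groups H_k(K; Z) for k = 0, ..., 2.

H_0 ≅ Z,  H_1 ≅ Z^2,  H_2 ≅ Z.

We work with the vertex ordering v_0 < v_1 < v_2 < v_3 < v_4 < v_5 < v_6. The simplices of K, each written with vertices in increasing order, are:

  0-simplices (7): [v_0], [v_1], [v_2], [v_3], [v_4], [v_5], [v_6]
  1-simplices (21): (21 of them)
  2-simplices (14): (14 of them)

so the chain groups are C_0 ≅ Z^7, C_1 ≅ Z^21, C_2 ≅ Z^14.

The boundary map ∂_1: C_1 → C_0 maps an edge to its endpoints' difference, ∂[p,q] = q − p. For instance
  ∂[v_2,v_6] = [v_6] − [v_2].
The 7×21 boundary matrix has rank 6 and Smith normal form diag(1,1,1,1,1,1).

The boundary map ∂_2: C_2 → C_1 maps a triangle to the signed sum of its edges. For instance
  ∂[v_0,v_2,v_3] = [v_2,v_3] − [v_0,v_3] + [v_0,v_2],
  ∂[v_0,v_2,v_4] = [v_2,v_4] − [v_0,v_4] + [v_0,v_2].
This gives a 21×14 integer matrix of rank 13; reducing to Smith normal form yields diagonal entries (1,1,1,1,1,1,1,1,1,1,1,1,1).

Now H_k = ker ∂_k / im ∂_{k+1}, so:

  H_0: rank C_0 − rank ∂_1 = 7 − 6 = 1, and the invariant factors of ∂_1 are all 1, so H_0 ≅ Z.
  H_1: rank ker ∂_1 − rank ∂_2 = (21 − 6) − 13 = 2, and the invariant factors of ∂_2 are all 1, so H_1 ≅ Z^2.
  H_2: rank ker ∂_2 − rank ∂_3 = (14 − 13) − 0 = 1, and there is no ∂_3, so H_2 ≅ Z.

As a check, the Euler characteristic is 7 − 21 + 14 = 0, which agrees with 1 − 2 + 1 = 0.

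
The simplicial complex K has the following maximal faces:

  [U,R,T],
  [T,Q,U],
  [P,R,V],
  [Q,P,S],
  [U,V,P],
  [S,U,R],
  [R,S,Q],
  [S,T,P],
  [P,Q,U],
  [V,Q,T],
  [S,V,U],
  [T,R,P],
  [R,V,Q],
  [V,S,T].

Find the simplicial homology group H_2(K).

H_2 = Z.

Order the vertices as P < Q < R < S < T < U < V. Listing each simplex with vertices in this order, K has dimension 2 with simplices:

  0-simplices (7): P, Q, R, S, T, U, V
  1-simplices (21): PQ, PR, PS, PT, PU, PV, QR, QS, QT, QU, QV, RS, RT, RU, RV, ST, SU, SV, TU, TV, UV
  2-simplices (14): PQS, PQU, PRT, PRV, PST, PUV, QRS, QRV, QTU, QTV, RSU, RTU, STV, SUV

giving chain groups C_0 ≅ Z^7, C_1 ≅ Z^21, C_2 ≅ Z^14.

The boundary map ∂_1: C_1 → C_0 maps an edge to its endpoints' difference, ∂[p,q] = q − p. For instance
  ∂SU = U − S.
The 7×21 boundary matrix has rank 6 and Smith normal form diag(1,1,1,1,1,1).

The boundary map ∂_2: C_2 → C_1 acts by ∂[p,q,r] = [q,r] − [p,r] + [p,q]. For instance
  ∂PRT = RT − PT + PR,
  ∂QTV = TV − QV + QT.
The 21×14 boundary matrix has rank 13 and Smith normal form diag(1,1,1,1,1,1,1,1,1,1,1,1,1).

Reading off H_k = ker ∂_k / im ∂_{k+1}:

  H_2: rank ker ∂_2 − rank ∂_3 = (14 − 13) − 0 = 1, and there is no ∂_3, so H_2 ≅ Z.

(K is a triangulation of the torus T^2.)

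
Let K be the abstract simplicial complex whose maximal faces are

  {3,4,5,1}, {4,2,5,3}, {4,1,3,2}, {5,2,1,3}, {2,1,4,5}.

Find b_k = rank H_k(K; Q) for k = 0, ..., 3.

We work with the vertex ordering 1 < 2 < 3 < 4 < 5. The simplices of K, each written with vertices in increasing order, are:

  0-simplices (5): [1], [2], [3], [4], [5]
  1-simplices (10): [1,2], [1,3], [1,4], [1,5], [2,3], [2,4], [2,5], [3,4], [3,5], [4,5]
  2-simplices (10): [1,2,3], [1,2,4], [1,2,5], [1,3,4], [1,3,5], [1,4,5], [2,3,4], [2,3,5], [2,4,5], [3,4,5]
  3-simplices (5): [1,2,3,4], [1,2,3,5], [1,2,4,5], [1,3,4,5], [2,3,4,5]

so the chain groups are C_0 ≅ Z^5, C_1 ≅ Z^10, C_2 ≅ Z^10, C_3 ≅ Z^5.

Boundary ∂_1: C_1 → C_0 is given by ∂[p,q] = [q] − [p].
The 5×10 boundary matrix has rank 4 and Smith normal form diag(1,1,1,1).

∂_2: C_2 → C_1 maps a triangle to the signed sum of its edges. For instance
  ∂[2,4,5] = [4,5] − [2,5] + [2,4],
  ∂[1,3,5] = [3,5] − [1,5] + [1,3].
The resulting 10×10 matrix has rank 6, and its Smith normal form has invariant factors (1,1,1,1,1,1).

∂_3: C_3 → C_2 sends each 3-simplex σ to the alternating sum Σ_i (−1)^i (σ with its i-th vertex removed). For instance
  ∂[1,3,4,5] = [3,4,5] − [1,4,5] + [1,3,5] − [1,3,4],
  ∂[1,2,3,5] = [2,3,5] − [1,3,5] + [1,2,5] − [1,2,3].
The resulting 10×5 matrix has rank 4, and its Smith normal form has invariant factors (1,1,1,1).

Computing H_k = (kernel of ∂_k) / (image of ∂_{k+1}):

  H_0: rank C_0 − rank ∂_1 = 5 − 4 = 1, and the invariant factors of ∂_1 are all 1, so H_0 = Z.
  H_1: rank ker ∂_1 − rank ∂_2 = (10 − 4) − 6 = 0, and the invariant factors of ∂_2 are all 1, so H_1 = 0.
  H_2: rank ker ∂_2 − rank ∂_3 = (10 − 6) − 4 = 0, and the invariant factors of ∂_3 are all 1, so H_2 = 0.
  H_3: rank ker ∂_3 − rank ∂_4 = (5 − 4) − 0 = 1, and there is no ∂_4, so H_3 = Z.

Hence the Betti numbers are b_0 = 1, b_1 = 0, b_2 = 0, b_3 = 1.

b_0 = 1, b_1 = 0, b_2 = 0, b_3 = 1.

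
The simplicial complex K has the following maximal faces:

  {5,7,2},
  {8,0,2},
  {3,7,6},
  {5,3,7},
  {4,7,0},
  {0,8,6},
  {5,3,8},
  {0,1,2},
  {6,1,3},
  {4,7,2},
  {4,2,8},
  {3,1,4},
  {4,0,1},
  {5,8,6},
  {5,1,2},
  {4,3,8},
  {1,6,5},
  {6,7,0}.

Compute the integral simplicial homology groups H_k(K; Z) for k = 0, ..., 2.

We work with the vertex ordering 0 < 1 < 2 < 3 < 4 < 5 < 6 < 7 < 8. The simplices of K, each written with vertices in increasing order, are:

  0-simplices (9): [0], [1], [2], [3], [4], [5], [6], [7], [8]
  1-simplices (27): (27 of them)
  2-simplices (18): [0,1,2], [0,1,4], [0,2,8], [0,4,7], [0,6,7], [0,6,8], [1,2,5], [1,3,4], [1,3,6], [1,5,6], [2,4,7], [2,4,8], [2,5,7], [3,4,8], [3,5,7], [3,5,8], [3,6,7], [5,6,8]

so the chain groups are C_0 ≅ Z^9, C_1 ≅ Z^27, C_2 ≅ Z^18.

Boundary ∂_1: C_1 → C_0 sends each edge [p,q] (with p < q) to q − p.
The 9×27 boundary matrix has rank 8 and Smith normal form diag(1,1,1,1,1,1,1,1).

∂_2: C_2 → C_1 acts by ∂[p,q,r] = [q,r] − [p,r] + [p,q]. For instance
  ∂[2,4,8] = [4,8] − [2,8] + [2,4],
  ∂[0,1,2] = [1,2] − [0,2] + [0,1].
The 27×18 boundary matrix has rank 18 and Smith normal form diag(1,1,1,1,1,1,1,1,1,1,1,1,1,1,1,1,1,2).

Computing H_k = (kernel of ∂_k) / (image of ∂_{k+1}):

  H_0: rank C_0 − rank ∂_1 = 9 − 8 = 1, and the invariant factors of ∂_1 are all 1, so H_0 ≅ Z.
  H_1: rank ker ∂_1 − rank ∂_2 = (27 − 8) − 18 = 1, and ∂_2 has invariant factor 2 > 1, so H_1 ≅ Z ⊕ Z/2Z.
  H_2: rank ker ∂_2 − rank ∂_3 = (18 − 18) − 0 = 0, and there is no ∂_3, so H_2 ≅ 0.

As a check, the Euler characteristic is 9 − 27 + 18 = 0, which agrees with 1 − 1 + 0 = 0.

H_0 = Z,  H_1 = Z ⊕ Z/2Z,  H_2 = 0.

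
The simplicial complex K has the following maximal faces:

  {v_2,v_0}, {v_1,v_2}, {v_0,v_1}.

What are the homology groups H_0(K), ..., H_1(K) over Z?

H_0 = Z,  H_1 = Z.

Order the vertices as v_0 < v_1 < v_2. Listing each simplex with vertices in this order, K has dimension 1 with simplices:

  0-simplices (3): [v_0], [v_1], [v_2]
  1-simplices (3): [v_0,v_1], [v_0,v_2], [v_1,v_2]

so the chain groups are C_0 ≅ Z^3, C_1 ≅ Z^3.

The boundary map ∂_1: C_1 → C_0 sends each edge [p,q] (with p < q) to q − p. For instance
  ∂[v_0,v_1] = [v_1] − [v_0].
This gives a 3×3 integer matrix of rank 2; reducing to Smith normal form yields diagonal entries (1,1).

Reading off H_k = ker ∂_k / im ∂_{k+1}:

  H_0: rank C_0 − rank ∂_1 = 3 − 2 = 1, and the invariant factors of ∂_1 are all 1, so H_0 = Z.
  H_1: rank ker ∂_1 − rank ∂_2 = (3 − 2) − 0 = 1, and there is no ∂_2, so H_1 = Z.

As a check, the Euler characteristic is 3 − 3 = 0, which agrees with 1 − 1 = 0.
(K is a triangulation of the circle S^1.)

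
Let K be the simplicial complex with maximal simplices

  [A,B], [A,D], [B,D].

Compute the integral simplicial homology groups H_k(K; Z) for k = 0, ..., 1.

Order the vertices as A < B < D. Listing each simplex with vertices in this order, K has dimension 1 with simplices:

  0-simplices (3): A, B, D
  1-simplices (3): AB, AD, BD

giving chain groups C_0 ≅ Z^3, C_1 ≅ Z^3.

The boundary map ∂_1: C_1 → C_0 is given by ∂[p,q] = [q] − [p].
The resulting 3×3 matrix has rank 2, and its Smith normal form has invariant factors (1,1).

Computing H_k = (kernel of ∂_k) / (image of ∂_{k+1}):

  H_0: rank C_0 − rank ∂_1 = 3 − 2 = 1, and the invariant factors of ∂_1 are all 1, so H_0 = Z.
  H_1: rank ker ∂_1 − rank ∂_2 = (3 − 2) − 0 = 1, and there is no ∂_2, so H_1 = Z.

H_0 ≅ Z,  H_1 ≅ Z.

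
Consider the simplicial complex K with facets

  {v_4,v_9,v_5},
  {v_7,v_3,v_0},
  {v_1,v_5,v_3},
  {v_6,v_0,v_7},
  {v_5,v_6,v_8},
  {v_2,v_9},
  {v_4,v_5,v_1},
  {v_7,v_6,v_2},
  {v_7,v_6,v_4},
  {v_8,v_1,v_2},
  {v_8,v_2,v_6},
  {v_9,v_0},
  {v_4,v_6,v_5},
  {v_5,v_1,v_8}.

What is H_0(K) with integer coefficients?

Take the total order v_0 < v_1 < v_2 < v_3 < v_4 < v_5 < v_6 < v_7 < v_8 < v_9 on the vertex set. Then K (dimension 2) consists of the simplices:

  0-simplices (10): [v_0], [v_1], [v_2], [v_3], [v_4], [v_5], [v_6], [v_7], [v_8], [v_9]
  1-simplices (24): (24 of them)
  2-simplices (12): (12 of them)

giving chain groups C_0 ≅ Z^10, C_1 ≅ Z^24, C_2 ≅ Z^12.

Boundary ∂_1: C_1 → C_0 sends each edge [p,q] (with p < q) to q − p. For instance
  ∂[v_4,v_6] = [v_6] − [v_4].
As a 10×24 matrix over Z this has rank 9, with invariant factors (1,1,1,1,1,1,1,1,1).

∂_2: C_2 → C_1 sends each 2-simplex [p,q,r] to [q,r] − [p,r] + [p,q]. For instance
  ∂[v_0,v_6,v_7] = [v_6,v_7] − [v_0,v_7] + [v_0,v_6],
  ∂[v_1,v_4,v_5] = [v_4,v_5] − [v_1,v_5] + [v_1,v_4].
This gives a 24×12 integer matrix of rank 12; reducing to Smith normal form yields diagonal entries (1,1,1,1,1,1,1,1,1,1,1,1).

From H_k ≅ ker(∂_k) / im(∂_{k+1}) we obtain:

  H_0: rank C_0 − rank ∂_1 = 10 − 9 = 1, and the invariant factors of ∂_1 are all 1, so H_0 = Z.

H_0 = Z.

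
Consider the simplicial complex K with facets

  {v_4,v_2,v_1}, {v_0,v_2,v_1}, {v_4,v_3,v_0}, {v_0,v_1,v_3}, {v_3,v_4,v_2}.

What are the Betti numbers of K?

We work with the vertex ordering v_0 < v_1 < v_2 < v_3 < v_4. The simplices of K, each written with vertices in increasing order, are:

  0-simplices (5): [v_0], [v_1], [v_2], [v_3], [v_4]
  1-simplices (10): [v_0,v_1], [v_0,v_2], [v_0,v_3], [v_0,v_4], [v_1,v_2], [v_1,v_3], [v_1,v_4], [v_2,v_3], [v_2,v_4], [v_3,v_4]
  2-simplices (5): [v_0,v_1,v_2], [v_0,v_1,v_3], [v_0,v_3,v_4], [v_1,v_2,v_4], [v_2,v_3,v_4]

so the chain groups are C_0 ≅ Z^5, C_1 ≅ Z^10, C_2 ≅ Z^5.

The boundary map ∂_1: C_1 → C_0 maps an edge to its endpoints' difference, ∂[p,q] = q − p.
The 5×10 boundary matrix has rank 4 and Smith normal form diag(1,1,1,1).

The boundary map ∂_2: C_2 → C_1 maps a triangle to the signed sum of its edges. For instance
  ∂[v_1,v_2,v_4] = [v_2,v_4] − [v_1,v_4] + [v_1,v_2],
  ∂[v_2,v_3,v_4] = [v_3,v_4] − [v_2,v_4] + [v_2,v_3].
The 10×5 boundary matrix has rank 5 and Smith normal form diag(1,1,1,1,1).

Reading off H_k = ker ∂_k / im ∂_{k+1}:

  H_0: rank C_0 − rank ∂_1 = 5 − 4 = 1, and the invariant factors of ∂_1 are all 1, so H_0 ≅ Z.
  H_1: rank ker ∂_1 − rank ∂_2 = (10 − 4) − 5 = 1, and the invariant factors of ∂_2 are all 1, so H_1 ≅ Z.
  H_2: rank ker ∂_2 − rank ∂_3 = (5 − 5) − 0 = 0, and there is no ∂_3, so H_2 ≅ 0.

As a check, the Euler characteristic is 5 − 10 + 5 = 0, which agrees with 1 − 1 + 0 = 0.
(K is a triangulation of the Möbius band.)

Hence the Betti numbers are b_0 = 1, b_1 = 1, b_2 = 0.

b_0 = 1, b_1 = 1, b_2 = 0.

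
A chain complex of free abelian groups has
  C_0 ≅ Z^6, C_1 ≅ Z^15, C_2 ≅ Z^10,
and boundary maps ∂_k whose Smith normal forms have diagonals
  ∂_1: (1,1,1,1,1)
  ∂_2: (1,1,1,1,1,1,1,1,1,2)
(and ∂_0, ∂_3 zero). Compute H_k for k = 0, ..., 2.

H_0: b_0 = 6 − 0 − 5 = 1; torsion from ∂_1 factors > 1: none. So H_0 ≅ Z.
H_1: b_1 = 15 − 5 − 10 = 0; torsion from ∂_2 factors > 1: [2]. So H_1 ≅ Z/2.
H_2: b_2 = 10 − 10 − 0 = 0; torsion from ∂_3 factors > 1: none. So H_2 ≅ 0.

H_0 ≅ Z,  H_1 ≅ Z/2,  H_2 = 0.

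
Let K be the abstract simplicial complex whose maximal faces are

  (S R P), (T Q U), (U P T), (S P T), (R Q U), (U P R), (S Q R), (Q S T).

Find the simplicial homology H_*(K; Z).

H_0 = Z,  H_1 = 0,  H_2 = Z.

We work with the vertex ordering P < Q < R < S < T < U. The simplices of K, each written with vertices in increasing order, are:

  0-simplices (6): P, Q, R, S, T, U
  1-simplices (12): PR, PS, PT, PU, QR, QS, QT, QU, RS, RU, ST, TU
  2-simplices (8): PRS, PRU, PST, PTU, QRS, QRU, QST, QTU

so the chain groups are C_0 ≅ Z^6, C_1 ≅ Z^12, C_2 ≅ Z^8.

∂_1: C_1 → C_0 sends each edge [p,q] (with p < q) to q − p. For instance
  ∂RU = U − R.
The 6×12 boundary matrix has rank 5 and Smith normal form diag(1,1,1,1,1).

Boundary ∂_2: C_2 → C_1 sends each 2-simplex [p,q,r] to [q,r] − [p,r] + [p,q]. For instance
  ∂QRS = RS − QS + QR,
  ∂PRS = RS − PS + PR.
This gives a 12×8 integer matrix of rank 7; reducing to Smith normal form yields diagonal entries (1,1,1,1,1,1,1).

From H_k ≅ ker(∂_k) / im(∂_{k+1}) we obtain:

  H_0: rank C_0 − rank ∂_1 = 6 − 5 = 1, and the invariant factors of ∂_1 are all 1, so H_0 = Z.
  H_1: rank ker ∂_1 − rank ∂_2 = (12 − 5) − 7 = 0, and the invariant factors of ∂_2 are all 1, so H_1 = 0.
  H_2: rank ker ∂_2 − rank ∂_3 = (8 − 7) − 0 = 1, and there is no ∂_3, so H_2 = Z.

As a check, the Euler characteristic is 6 − 12 + 8 = 2, which agrees with 1 − 0 + 1 = 2.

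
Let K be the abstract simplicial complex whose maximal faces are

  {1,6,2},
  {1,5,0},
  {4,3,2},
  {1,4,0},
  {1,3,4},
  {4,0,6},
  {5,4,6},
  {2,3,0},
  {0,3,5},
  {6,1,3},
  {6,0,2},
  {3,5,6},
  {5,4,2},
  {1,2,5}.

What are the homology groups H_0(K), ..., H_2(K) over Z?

H_0 = Z,  H_1 = Z^2,  H_2 = Z.

Order the vertices as 0 < 1 < 2 < 3 < 4 < 5 < 6. Listing each simplex with vertices in this order, K has dimension 2 with simplices:

  0-simplices (7): [0], [1], [2], [3], [4], [5], [6]
  1-simplices (21): [0,1], [0,2], [0,3], [0,4], [0,5], [0,6], [1,2], [1,3], [1,4], [1,5], [1,6], [2,3], [2,4], [2,5], [2,6], [3,4], [3,5], [3,6], [4,5], [4,6], [5,6]
  2-simplices (14): [0,1,4], [0,1,5], [0,2,3], [0,2,6], [0,3,5], [0,4,6], [1,2,5], [1,2,6], [1,3,4], [1,3,6], [2,3,4], [2,4,5], [3,5,6], [4,5,6]

Hence C_0 ≅ Z^7, C_1 ≅ Z^21, C_2 ≅ Z^14.

Boundary ∂_1: C_1 → C_0 sends each edge [p,q] (with p < q) to q − p.
The 7×21 boundary matrix has rank 6 and Smith normal form diag(1,1,1,1,1,1).

Boundary ∂_2: C_2 → C_1 maps a triangle to the signed sum of its edges. For instance
  ∂[4,5,6] = [5,6] − [4,6] + [4,5],
  ∂[0,2,6] = [2,6] − [0,6] + [0,2].
As a 21×14 matrix over Z this has rank 13, with invariant factors (1,1,1,1,1,1,1,1,1,1,1,1,1).

Now H_k = ker ∂_k / im ∂_{k+1}, so:

  H_0: rank C_0 − rank ∂_1 = 7 − 6 = 1, and the invariant factors of ∂_1 are all 1, so H_0 = Z.
  H_1: rank ker ∂_1 − rank ∂_2 = (21 − 6) − 13 = 2, and the invariant factors of ∂_2 are all 1, so H_1 = Z^2.
  H_2: rank ker ∂_2 − rank ∂_3 = (14 − 13) − 0 = 1, and there is no ∂_3, so H_2 = Z.

(K is a triangulation of the torus T^2.)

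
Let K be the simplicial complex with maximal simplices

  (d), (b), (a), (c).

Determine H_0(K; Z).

Order the vertices as a < b < c < d. Listing each simplex with vertices in this order, K has dimension 0 with simplices:

  0-simplices (4): a, b, c, d

giving chain groups C_0 ≅ Z^4.

From H_k ≅ ker(∂_k) / im(∂_{k+1}) we obtain:

  H_0: rank C_0 − rank ∂_1 = 4 − 0 = 4, and there is no ∂_1, so H_0 ≅ Z^4.

H_0 ≅ Z^4.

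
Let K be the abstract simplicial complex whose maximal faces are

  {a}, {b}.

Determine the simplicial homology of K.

We work with the vertex ordering a < b. The simplices of K, each written with vertices in increasing order, are:

  0-simplices (2): a, b

Hence C_0 ≅ Z^2.

Reading off H_k = ker ∂_k / im ∂_{k+1}:

  H_0: rank C_0 − rank ∂_1 = 2 − 0 = 2, and there is no ∂_1, so H_0 ≅ Z^2.

(K is a triangulation of a set of 2 points.)

H_0 = Z^2.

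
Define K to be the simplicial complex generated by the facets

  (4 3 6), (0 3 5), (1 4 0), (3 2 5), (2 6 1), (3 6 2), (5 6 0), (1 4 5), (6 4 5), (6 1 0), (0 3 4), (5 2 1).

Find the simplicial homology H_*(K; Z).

We work with the vertex ordering 0 < 1 < 2 < 3 < 4 < 5 < 6. The simplices of K, each written with vertices in increasing order, are:

  0-simplices (7): [0], [1], [2], [3], [4], [5], [6]
  1-simplices (18): [0,1], [0,3], [0,4], [0,5], [0,6], [1,2], [1,4], [1,5], [1,6], [2,3], [2,5], [2,6], [3,4], [3,5], [3,6], [4,5], [4,6], [5,6]
  2-simplices (12): [0,1,4], [0,1,6], [0,3,4], [0,3,5], [0,5,6], [1,2,5], [1,2,6], [1,4,5], [2,3,5], [2,3,6], [3,4,6], [4,5,6]

so the chain groups are C_0 ≅ Z^7, C_1 ≅ Z^18, C_2 ≅ Z^12.

The boundary map ∂_1: C_1 → C_0 maps an edge to its endpoints' difference, ∂[p,q] = q − p.
As a 7×18 matrix over Z this has rank 6, with invariant factors (1,1,1,1,1,1).

Boundary ∂_2: C_2 → C_1 sends each 2-simplex [p,q,r] to [q,r] − [p,r] + [p,q]. For instance
  ∂[0,1,4] = [1,4] − [0,4] + [0,1],
  ∂[4,5,6] = [5,6] − [4,6] + [4,5].
The resulting 18×12 matrix has rank 12, and its Smith normal form has invariant factors (1,1,1,1,1,1,1,1,1,1,1,2).

Reading off H_k = ker ∂_k / im ∂_{k+1}:

  H_0: rank C_0 − rank ∂_1 = 7 − 6 = 1, and the invariant factors of ∂_1 are all 1, so H_0 ≅ Z.
  H_1: rank ker ∂_1 − rank ∂_2 = (18 − 6) − 12 = 0, and ∂_2 has invariant factor 2 > 1, so H_1 ≅ Z/2.
  H_2: rank ker ∂_2 − rank ∂_3 = (12 − 12) − 0 = 0, and there is no ∂_3, so H_2 ≅ 0.

As a check, the Euler characteristic is 7 − 18 + 12 = 1, which agrees with 1 − 0 + 0 = 1.

H_0 = Z,  H_1 = Z/2,  H_2 = 0.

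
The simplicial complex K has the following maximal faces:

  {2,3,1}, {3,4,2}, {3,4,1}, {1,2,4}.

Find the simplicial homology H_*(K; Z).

K has 4 vertices, 6 edges, 4 triangles.
rank ∂_0 = 0, rank ∂_1 = 3 ⇒ b_0 = 4 − 0 − 3 = 1; all invariant factors of ∂_1 are 1 so no torsion. So H_0 ≅ Z.
rank ∂_1 = 3, rank ∂_2 = 3 ⇒ b_1 = 6 − 3 − 3 = 0; all invariant factors of ∂_2 are 1 so no torsion. So H_1 ≅ 0.
rank ∂_2 = 3, rank ∂_3 = 0 ⇒ b_2 = 4 − 3 − 0 = 1. So H_2 ≅ Z.

H_0 ≅ Z,  H_1 = 0,  H_2 ≅ Z.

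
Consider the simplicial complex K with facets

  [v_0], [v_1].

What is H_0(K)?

Take the total order v_0 < v_1 on the vertex set. Then K (dimension 0) consists of the simplices:

  0-simplices (2): [v_0], [v_1]

giving chain groups C_0 ≅ Z^2.

From H_k ≅ ker(∂_k) / im(∂_{k+1}) we obtain:

  H_0: rank C_0 − rank ∂_1 = 2 − 0 = 2, and there is no ∂_1, so H_0 ≅ Z^2.

H_0 = Z^2.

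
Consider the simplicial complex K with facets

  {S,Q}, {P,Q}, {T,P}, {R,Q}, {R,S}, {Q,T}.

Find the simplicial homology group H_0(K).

Fix the vertex order P < Q < R < S < T and write every simplex with vertices in increasing order. Then dim K = 1 and the simplices of K are:

  0-simplices (5): P, Q, R, S, T
  1-simplices (6): PQ, PT, QR, QS, QT, RS

giving chain groups C_0 ≅ Z^5, C_1 ≅ Z^6.

∂_1: C_1 → C_0 maps an edge to its endpoints' difference, ∂[p,q] = q − p.
This gives a 5×6 integer matrix of rank 4; reducing to Smith normal form yields diagonal entries (1,1,1,1).

Reading off H_k = ker ∂_k / im ∂_{k+1}:

  H_0: rank C_0 − rank ∂_1 = 5 − 4 = 1, and the invariant factors of ∂_1 are all 1, so H_0 = Z.

(K is a triangulation of a wedge of 2 circles.)

H_0 = Z.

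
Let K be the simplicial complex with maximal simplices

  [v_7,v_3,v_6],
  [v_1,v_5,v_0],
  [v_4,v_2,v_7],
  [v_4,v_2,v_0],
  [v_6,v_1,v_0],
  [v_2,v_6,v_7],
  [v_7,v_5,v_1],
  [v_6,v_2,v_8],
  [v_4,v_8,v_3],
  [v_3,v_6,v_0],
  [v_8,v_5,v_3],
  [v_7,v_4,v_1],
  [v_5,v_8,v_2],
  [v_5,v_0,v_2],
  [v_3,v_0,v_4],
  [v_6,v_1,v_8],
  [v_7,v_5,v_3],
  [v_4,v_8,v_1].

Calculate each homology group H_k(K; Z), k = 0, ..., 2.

Order the vertices as v_0 < v_1 < v_2 < v_3 < v_4 < v_5 < v_6 < v_7 < v_8. Listing each simplex with vertices in this order, K has dimension 2 with simplices:

  0-simplices (9): [v_0], [v_1], [v_2], [v_3], [v_4], [v_5], [v_6], [v_7], [v_8]
  1-simplices (27): (27 of them)
  2-simplices (18): (18 of them)

giving chain groups C_0 ≅ Z^9, C_1 ≅ Z^27, C_2 ≅ Z^18.

∂_1: C_1 → C_0 is given by ∂[p,q] = [q] − [p]. For instance
  ∂[v_5,v_8] = [v_8] − [v_5].
The 9×27 boundary matrix has rank 8 and Smith normal form diag(1,1,1,1,1,1,1,1).

The boundary map ∂_2: C_2 → C_1 maps a triangle to the signed sum of its edges. For instance
  ∂[v_2,v_4,v_7] = [v_4,v_7] − [v_2,v_7] + [v_2,v_4],
  ∂[v_0,v_2,v_5] = [v_2,v_5] − [v_0,v_5] + [v_0,v_2].
This gives a 27×18 integer matrix of rank 17; reducing to Smith normal form yields diagonal entries (1,1,1,1,1,1,1,1,1,1,1,1,1,1,1,1,1).

Reading off H_k = ker ∂_k / im ∂_{k+1}:

  H_0: rank C_0 − rank ∂_1 = 9 − 8 = 1, and the invariant factors of ∂_1 are all 1, so H_0 = Z.
  H_1: rank ker ∂_1 − rank ∂_2 = (27 − 8) − 17 = 2, and the invariant factors of ∂_2 are all 1, so H_1 = Z^2.
  H_2: rank ker ∂_2 − rank ∂_3 = (18 − 17) − 0 = 1, and there is no ∂_3, so H_2 = Z.

H_0 = Z,  H_1 = Z^2,  H_2 = Z.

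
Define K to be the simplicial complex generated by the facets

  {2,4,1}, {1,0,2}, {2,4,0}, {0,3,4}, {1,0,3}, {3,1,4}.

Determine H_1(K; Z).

K has 5 vertices, 9 edges, 6 triangles.
rank ∂_1 = 4, rank ∂_2 = 5 ⇒ b_1 = 9 − 4 − 5 = 0; all invariant factors of ∂_2 are 1 so no torsion. So H_1 ≅ 0.

H_1 = 0.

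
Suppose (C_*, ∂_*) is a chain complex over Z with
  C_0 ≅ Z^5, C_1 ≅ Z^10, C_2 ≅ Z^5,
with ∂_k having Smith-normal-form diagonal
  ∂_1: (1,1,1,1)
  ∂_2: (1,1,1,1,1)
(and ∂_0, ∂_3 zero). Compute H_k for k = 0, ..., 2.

H_0 ≅ Z,  H_1 ≅ Z,  H_2 = 0.

H_0: b_0 = 5 − 0 − 4 = 1; torsion from ∂_1 factors > 1: none. So H_0 ≅ Z.
H_1: b_1 = 10 − 4 − 5 = 1; torsion from ∂_2 factors > 1: none. So H_1 ≅ Z.
H_2: b_2 = 5 − 5 − 0 = 0; torsion from ∂_3 factors > 1: none. So H_2 ≅ 0.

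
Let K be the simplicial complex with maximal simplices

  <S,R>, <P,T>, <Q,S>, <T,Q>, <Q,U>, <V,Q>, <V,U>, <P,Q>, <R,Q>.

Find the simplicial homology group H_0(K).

We work with the vertex ordering P < Q < R < S < T < U < V. The simplices of K, each written with vertices in increasing order, are:

  0-simplices (7): P, Q, R, S, T, U, V
  1-simplices (9): PQ, PT, QR, QS, QT, QU, QV, RS, UV

Hence C_0 ≅ Z^7, C_1 ≅ Z^9.

The boundary map ∂_1: C_1 → C_0 is given by ∂[p,q] = [q] − [p]. For instance
  ∂QV = V − Q.
The resulting 7×9 matrix has rank 6, and its Smith normal form has invariant factors (1,1,1,1,1,1).

Now H_k = ker ∂_k / im ∂_{k+1}, so:

  H_0: rank C_0 − rank ∂_1 = 7 − 6 = 1, and the invariant factors of ∂_1 are all 1, so H_0 ≅ Z.

(K is a triangulation of a wedge of 3 circles.)

H_0 = Z.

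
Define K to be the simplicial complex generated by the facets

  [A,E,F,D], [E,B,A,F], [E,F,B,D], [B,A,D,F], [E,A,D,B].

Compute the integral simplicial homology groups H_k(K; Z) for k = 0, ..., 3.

Fix the vertex order A < B < D < E < F and write every simplex with vertices in increasing order. Then dim K = 3 and the simplices of K are:

  0-simplices (5): A, B, D, E, F
  1-simplices (10): AB, AD, AE, AF, BD, BE, BF, DE, DF, EF
  2-simplices (10): ABD, ABE, ABF, ADE, ADF, AEF, BDE, BDF, BEF, DEF
  3-simplices (5): ABDE, ABDF, ABEF, ADEF, BDEF

so the chain groups are C_0 ≅ Z^5, C_1 ≅ Z^10, C_2 ≅ Z^10, C_3 ≅ Z^5.

∂_1: C_1 → C_0 sends each edge [p,q] (with p < q) to q − p. For instance
  ∂AD = D − A.
As a 5×10 matrix over Z this has rank 4, with invariant factors (1,1,1,1).

Boundary ∂_2: C_2 → C_1 acts by ∂[p,q,r] = [q,r] − [p,r] + [p,q]. For instance
  ∂ABE = BE − AE + AB,
  ∂BDE = DE − BE + BD.
As a 10×10 matrix over Z this has rank 6, with invariant factors (1,1,1,1,1,1).

∂_3: C_3 → C_2 sends each 3-simplex σ to the alternating sum Σ_i (−1)^i (σ with its i-th vertex removed). For instance
  ∂ABDF = BDF − ADF + ABF − ABD,
  ∂BDEF = DEF − BEF + BDF − BDE.
The resulting 10×5 matrix has rank 4, and its Smith normal form has invariant factors (1,1,1,1).

Reading off H_k = ker ∂_k / im ∂_{k+1}:

  H_0: rank C_0 − rank ∂_1 = 5 − 4 = 1, and the invariant factors of ∂_1 are all 1, so H_0 ≅ Z.
  H_1: rank ker ∂_1 − rank ∂_2 = (10 − 4) − 6 = 0, and the invariant factors of ∂_2 are all 1, so H_1 ≅ 0.
  H_2: rank ker ∂_2 − rank ∂_3 = (10 − 6) − 4 = 0, and the invariant factors of ∂_3 are all 1, so H_2 ≅ 0.
  H_3: rank ker ∂_3 − rank ∂_4 = (5 − 4) − 0 = 1, and there is no ∂_4, so H_3 ≅ Z.

(K is a triangulation of the 3-sphere S^3.)

H_0 = Z,  H_1 = 0,  H_2 = 0,  H_3 = Z.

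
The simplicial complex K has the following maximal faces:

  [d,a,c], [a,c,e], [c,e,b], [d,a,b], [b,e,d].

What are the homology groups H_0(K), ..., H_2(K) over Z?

H_0 ≅ Z,  H_1 ≅ Z,  H_2 = 0.

Fix the vertex order a < b < c < d < e and write every simplex with vertices in increasing order. Then dim K = 2 and the simplices of K are:

  0-simplices (5): a, b, c, d, e
  1-simplices (10): ab, ac, ad, ae, bc, bd, be, cd, ce, de
  2-simplices (5): abd, acd, ace, bce, bde

so the chain groups are C_0 ≅ Z^5, C_1 ≅ Z^10, C_2 ≅ Z^5.

Boundary ∂_1: C_1 → C_0 sends each edge [p,q] (with p < q) to q − p.
The 5×10 boundary matrix has rank 4 and Smith normal form diag(1,1,1,1).

The boundary map ∂_2: C_2 → C_1 maps a triangle to the signed sum of its edges. For instance
  ∂bde = de − be + bd,
  ∂ace = ce − ae + ac.
The resulting 10×5 matrix has rank 5, and its Smith normal form has invariant factors (1,1,1,1,1).

Reading off H_k = ker ∂_k / im ∂_{k+1}:

  H_0: rank C_0 − rank ∂_1 = 5 − 4 = 1, and the invariant factors of ∂_1 are all 1, so H_0 ≅ Z.
  H_1: rank ker ∂_1 − rank ∂_2 = (10 − 4) − 5 = 1, and the invariant factors of ∂_2 are all 1, so H_1 ≅ Z.
  H_2: rank ker ∂_2 − rank ∂_3 = (5 − 5) − 0 = 0, and there is no ∂_3, so H_2 ≅ 0.

(K is a triangulation of the Möbius band.)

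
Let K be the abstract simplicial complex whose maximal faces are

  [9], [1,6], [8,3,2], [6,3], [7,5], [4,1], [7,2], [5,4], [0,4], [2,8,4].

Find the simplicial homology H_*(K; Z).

H_0 ≅ Z^2,  H_1 ≅ Z^2,  H_2 = 0.

Order the vertices as 0 < 1 < 2 < 3 < 4 < 5 < 6 < 7 < 8 < 9. Listing each simplex with vertices in this order, K has dimension 2 with simplices:

  0-simplices (10): [0], [1], [2], [3], [4], [5], [6], [7], [8], [9]
  1-simplices (12): [0,4], [1,4], [1,6], [2,3], [2,4], [2,7], [2,8], [3,6], [3,8], [4,5], [4,8], [5,7]
  2-simplices (2): [2,3,8], [2,4,8]

Hence C_0 ≅ Z^10, C_1 ≅ Z^12, C_2 ≅ Z^2.

The boundary map ∂_1: C_1 → C_0 is given by ∂[p,q] = [q] − [p].
As a 10×12 matrix over Z this has rank 8, with invariant factors (1,1,1,1,1,1,1,1).

Boundary ∂_2: C_2 → C_1 sends each 2-simplex [p,q,r] to [q,r] − [p,r] + [p,q]. For instance
  ∂[2,4,8] = [4,8] − [2,8] + [2,4],
  ∂[2,3,8] = [3,8] − [2,8] + [2,3].
As a 12×2 matrix over Z this has rank 2, with invariant factors (1,1).

Reading off H_k = ker ∂_k / im ∂_{k+1}:

  H_0: rank C_0 − rank ∂_1 = 10 − 8 = 2, and the invariant factors of ∂_1 are all 1, so H_0 = Z^2.
  H_1: rank ker ∂_1 − rank ∂_2 = (12 − 8) − 2 = 2, and the invariant factors of ∂_2 are all 1, so H_1 = Z^2.
  H_2: rank ker ∂_2 − rank ∂_3 = (2 − 2) − 0 = 0, and there is no ∂_3, so H_2 = 0.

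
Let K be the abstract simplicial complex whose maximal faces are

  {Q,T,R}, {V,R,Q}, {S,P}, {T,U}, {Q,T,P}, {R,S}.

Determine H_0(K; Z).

We work with the vertex ordering P < Q < R < S < T < U < V. The simplices of K, each written with vertices in increasing order, are:

  0-simplices (7): P, Q, R, S, T, U, V
  1-simplices (10): PQ, PS, PT, QR, QT, QV, RS, RT, RV, TU
  2-simplices (3): PQT, QRT, QRV

so the chain groups are C_0 ≅ Z^7, C_1 ≅ Z^10, C_2 ≅ Z^3.

∂_1: C_1 → C_0 maps an edge to its endpoints' difference, ∂[p,q] = q − p. For instance
  ∂QV = V − Q.
The 7×10 boundary matrix has rank 6 and Smith normal form diag(1,1,1,1,1,1).

The boundary map ∂_2: C_2 → C_1 maps a triangle to the signed sum of its edges. For instance
  ∂PQT = QT − PT + PQ,
  ∂QRT = RT − QT + QR.
This gives a 10×3 integer matrix of rank 3; reducing to Smith normal form yields diagonal entries (1,1,1).

From H_k ≅ ker(∂_k) / im(∂_{k+1}) we obtain:

  H_0: rank C_0 − rank ∂_1 = 7 − 6 = 1, and the invariant factors of ∂_1 are all 1, so H_0 = Z.

H_0 = Z.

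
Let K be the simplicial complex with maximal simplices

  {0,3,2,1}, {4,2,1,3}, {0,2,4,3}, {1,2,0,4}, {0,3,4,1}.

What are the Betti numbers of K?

We work with the vertex ordering 0 < 1 < 2 < 3 < 4. The simplices of K, each written with vertices in increasing order, are:

  0-simplices (5): [0], [1], [2], [3], [4]
  1-simplices (10): [0,1], [0,2], [0,3], [0,4], [1,2], [1,3], [1,4], [2,3], [2,4], [3,4]
  2-simplices (10): [0,1,2], [0,1,3], [0,1,4], [0,2,3], [0,2,4], [0,3,4], [1,2,3], [1,2,4], [1,3,4], [2,3,4]
  3-simplices (5): [0,1,2,3], [0,1,2,4], [0,1,3,4], [0,2,3,4], [1,2,3,4]

so the chain groups are C_0 ≅ Z^5, C_1 ≅ Z^10, C_2 ≅ Z^10, C_3 ≅ Z^5.

∂_1: C_1 → C_0 is given by ∂[p,q] = [q] − [p]. For instance
  ∂[0,2] = [2] − [0].
The 5×10 boundary matrix has rank 4 and Smith normal form diag(1,1,1,1).

∂_2: C_2 → C_1 acts by ∂[p,q,r] = [q,r] − [p,r] + [p,q]. For instance
  ∂[0,2,3] = [2,3] − [0,3] + [0,2],
  ∂[0,1,4] = [1,4] − [0,4] + [0,1].
This gives a 10×10 integer matrix of rank 6; reducing to Smith normal form yields diagonal entries (1,1,1,1,1,1).

The boundary map ∂_3: C_3 → C_2 sends each 3-simplex σ to the alternating sum Σ_i (−1)^i (σ with its i-th vertex removed). For instance
  ∂[1,2,3,4] = [2,3,4] − [1,3,4] + [1,2,4] − [1,2,3],
  ∂[0,1,2,4] = [1,2,4] − [0,2,4] + [0,1,4] − [0,1,2].
The resulting 10×5 matrix has rank 4, and its Smith normal form has invariant factors (1,1,1,1).

Now H_k = ker ∂_k / im ∂_{k+1}, so:

  H_0: rank C_0 − rank ∂_1 = 5 − 4 = 1, and the invariant factors of ∂_1 are all 1, so H_0 ≅ Z.
  H_1: rank ker ∂_1 − rank ∂_2 = (10 − 4) − 6 = 0, and the invariant factors of ∂_2 are all 1, so H_1 ≅ 0.
  H_2: rank ker ∂_2 − rank ∂_3 = (10 − 6) − 4 = 0, and the invariant factors of ∂_3 are all 1, so H_2 ≅ 0.
  H_3: rank ker ∂_3 − rank ∂_4 = (5 − 4) − 0 = 1, and there is no ∂_4, so H_3 ≅ Z.

As a check, the Euler characteristic is 5 − 10 + 10 − 5 = 0, which agrees with 1 − 0 + 0 − 1 = 0.

Hence the Betti numbers are b_0 = 1, b_1 = 0, b_2 = 0, b_3 = 1.

b_0 = 1, b_1 = 0, b_2 = 0, b_3 = 1.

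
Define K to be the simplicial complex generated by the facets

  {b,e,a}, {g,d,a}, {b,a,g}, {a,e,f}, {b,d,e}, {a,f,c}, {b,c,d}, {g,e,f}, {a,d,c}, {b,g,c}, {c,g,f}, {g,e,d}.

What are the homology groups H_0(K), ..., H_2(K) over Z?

H_0 = Z,  H_1 = Z_2,  H_2 = 0.

We work with the vertex ordering a < b < c < d < e < f < g. The simplices of K, each written with vertices in increasing order, are:

  0-simplices (7): a, b, c, d, e, f, g
  1-simplices (18): ab, ac, ad, ae, af, ag, bc, bd, be, bg, cd, cf, cg, de, dg, ef, eg, fg
  2-simplices (12): abe, abg, acd, acf, adg, aef, bcd, bcg, bde, cfg, deg, efg

Hence C_0 ≅ Z^7, C_1 ≅ Z^18, C_2 ≅ Z^12.

Boundary ∂_1: C_1 → C_0 sends each edge [p,q] (with p < q) to q − p. For instance
  ∂cf = f − c.
This gives a 7×18 integer matrix of rank 6; reducing to Smith normal form yields diagonal entries (1,1,1,1,1,1).

Boundary ∂_2: C_2 → C_1 sends each 2-simplex [p,q,r] to [q,r] − [p,r] + [p,q]. For instance
  ∂abe = be − ae + ab,
  ∂aef = ef − af + ae.
As a 18×12 matrix over Z this has rank 12, with invariant factors (1,1,1,1,1,1,1,1,1,1,1,2).

Now H_k = ker ∂_k / im ∂_{k+1}, so:

  H_0: rank C_0 − rank ∂_1 = 7 − 6 = 1, and the invariant factors of ∂_1 are all 1, so H_0 ≅ Z.
  H_1: rank ker ∂_1 − rank ∂_2 = (18 − 6) − 12 = 0, and ∂_2 has invariant factor 2 > 1, so H_1 ≅ Z_2.
  H_2: rank ker ∂_2 − rank ∂_3 = (12 − 12) − 0 = 0, and there is no ∂_3, so H_2 ≅ 0.

As a check, the Euler characteristic is 7 − 18 + 12 = 1, which agrees with 1 − 0 + 0 = 1.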